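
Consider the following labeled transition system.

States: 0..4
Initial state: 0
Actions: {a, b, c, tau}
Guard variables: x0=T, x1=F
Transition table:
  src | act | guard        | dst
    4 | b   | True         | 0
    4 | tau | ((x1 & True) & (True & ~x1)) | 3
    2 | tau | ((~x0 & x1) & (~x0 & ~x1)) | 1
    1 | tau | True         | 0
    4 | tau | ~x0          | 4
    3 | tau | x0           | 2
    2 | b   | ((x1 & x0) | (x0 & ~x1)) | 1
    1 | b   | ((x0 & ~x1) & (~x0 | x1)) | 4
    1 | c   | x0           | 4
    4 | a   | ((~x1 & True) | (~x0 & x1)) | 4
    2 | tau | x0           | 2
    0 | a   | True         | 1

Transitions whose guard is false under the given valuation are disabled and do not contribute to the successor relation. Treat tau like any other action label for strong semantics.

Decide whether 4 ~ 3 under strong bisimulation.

Answer: NOT BISIMILAR

Working:
Refine partition for ~:
  round 0: {{0,1,2,3,4}}
  round 1: {{0},{1},{2},{3},{4}}
Fixed point at round 2; 5 class(es).
class of 4: {4}; class of 3: {3}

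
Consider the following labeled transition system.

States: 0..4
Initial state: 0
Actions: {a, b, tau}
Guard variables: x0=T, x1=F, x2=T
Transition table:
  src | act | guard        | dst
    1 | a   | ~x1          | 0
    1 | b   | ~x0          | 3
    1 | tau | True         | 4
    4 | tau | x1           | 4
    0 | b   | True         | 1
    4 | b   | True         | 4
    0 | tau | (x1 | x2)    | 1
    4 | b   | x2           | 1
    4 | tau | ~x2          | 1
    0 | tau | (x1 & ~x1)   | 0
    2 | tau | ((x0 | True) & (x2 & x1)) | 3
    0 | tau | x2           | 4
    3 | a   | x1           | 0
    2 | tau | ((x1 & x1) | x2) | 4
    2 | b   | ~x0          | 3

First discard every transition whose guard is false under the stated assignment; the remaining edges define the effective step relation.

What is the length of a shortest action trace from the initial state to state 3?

Layered search for 3:
  depth 0: {0}
  depth 1: {1,4}
3 never appears.

Answer: UNREACHABLE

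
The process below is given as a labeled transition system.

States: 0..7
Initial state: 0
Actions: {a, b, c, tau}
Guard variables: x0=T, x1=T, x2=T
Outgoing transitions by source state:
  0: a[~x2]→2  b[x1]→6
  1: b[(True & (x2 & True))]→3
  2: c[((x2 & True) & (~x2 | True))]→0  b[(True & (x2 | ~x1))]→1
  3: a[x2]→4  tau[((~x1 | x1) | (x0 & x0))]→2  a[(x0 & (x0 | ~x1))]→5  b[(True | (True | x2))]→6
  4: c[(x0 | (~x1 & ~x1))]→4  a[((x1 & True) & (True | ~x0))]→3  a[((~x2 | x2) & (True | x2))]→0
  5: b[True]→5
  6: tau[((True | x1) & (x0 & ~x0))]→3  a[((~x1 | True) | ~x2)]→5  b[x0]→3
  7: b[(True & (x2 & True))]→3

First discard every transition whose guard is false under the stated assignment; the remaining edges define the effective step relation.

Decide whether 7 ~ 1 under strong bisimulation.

Compute ~ classes (split until stable):
  π0 = {{0,1,2,3,4,5,6,7}}
  π1 = {{0,1,5,7},{2},{3},{4},{6}}
  π2 = {{0},{1,7},{2},{3},{4},{5},{6}}
Fixed point at round 3; 7 class(es).
[7]={1,7}  [1]={1,7}

Answer: BISIMILAR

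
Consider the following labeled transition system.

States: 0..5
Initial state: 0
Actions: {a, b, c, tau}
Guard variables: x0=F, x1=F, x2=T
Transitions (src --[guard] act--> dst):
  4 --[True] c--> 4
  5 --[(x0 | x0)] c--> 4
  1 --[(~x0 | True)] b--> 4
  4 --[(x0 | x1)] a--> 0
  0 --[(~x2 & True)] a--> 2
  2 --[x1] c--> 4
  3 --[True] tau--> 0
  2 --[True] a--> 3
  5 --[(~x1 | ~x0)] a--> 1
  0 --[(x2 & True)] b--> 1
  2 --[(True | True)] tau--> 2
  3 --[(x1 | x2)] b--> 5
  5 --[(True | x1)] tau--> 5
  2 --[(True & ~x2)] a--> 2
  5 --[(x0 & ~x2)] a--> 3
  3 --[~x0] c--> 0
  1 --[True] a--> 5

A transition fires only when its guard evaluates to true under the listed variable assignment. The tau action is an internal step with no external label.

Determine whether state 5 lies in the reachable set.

Guard filter leaves 11 enabled edge(s).
Layer 0: {0}
Layer 1: {1}  total {0,1}
Layer 2: {4,5}  total {0,1,4,5}
Reachable = {0,1,4,5}
trace reaching 5: b·a

Answer: REACHABLE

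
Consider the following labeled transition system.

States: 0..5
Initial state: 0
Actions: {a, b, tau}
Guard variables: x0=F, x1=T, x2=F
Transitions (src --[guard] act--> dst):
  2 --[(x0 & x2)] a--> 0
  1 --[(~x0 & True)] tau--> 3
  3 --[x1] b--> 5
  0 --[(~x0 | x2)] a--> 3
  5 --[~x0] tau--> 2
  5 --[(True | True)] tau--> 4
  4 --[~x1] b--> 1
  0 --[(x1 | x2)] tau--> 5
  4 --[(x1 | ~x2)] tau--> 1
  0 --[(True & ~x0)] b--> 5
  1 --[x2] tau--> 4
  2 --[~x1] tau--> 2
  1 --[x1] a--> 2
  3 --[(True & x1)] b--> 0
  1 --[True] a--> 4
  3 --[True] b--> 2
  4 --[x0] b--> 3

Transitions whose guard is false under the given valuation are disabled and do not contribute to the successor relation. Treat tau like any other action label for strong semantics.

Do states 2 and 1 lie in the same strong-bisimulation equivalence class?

Answer: NOT BISIMILAR

Analysis:
Compute ~ classes (split until stable):
  P[0] = {{0,1,2,3,4,5}}
  P[1] = {{0},{1},{2},{3},{4,5}}
  P[2] = {{0},{1},{2},{3},{4},{5}}
6 equivalence class(es) (converged in 3)
class of 2: {2}; class of 1: {1}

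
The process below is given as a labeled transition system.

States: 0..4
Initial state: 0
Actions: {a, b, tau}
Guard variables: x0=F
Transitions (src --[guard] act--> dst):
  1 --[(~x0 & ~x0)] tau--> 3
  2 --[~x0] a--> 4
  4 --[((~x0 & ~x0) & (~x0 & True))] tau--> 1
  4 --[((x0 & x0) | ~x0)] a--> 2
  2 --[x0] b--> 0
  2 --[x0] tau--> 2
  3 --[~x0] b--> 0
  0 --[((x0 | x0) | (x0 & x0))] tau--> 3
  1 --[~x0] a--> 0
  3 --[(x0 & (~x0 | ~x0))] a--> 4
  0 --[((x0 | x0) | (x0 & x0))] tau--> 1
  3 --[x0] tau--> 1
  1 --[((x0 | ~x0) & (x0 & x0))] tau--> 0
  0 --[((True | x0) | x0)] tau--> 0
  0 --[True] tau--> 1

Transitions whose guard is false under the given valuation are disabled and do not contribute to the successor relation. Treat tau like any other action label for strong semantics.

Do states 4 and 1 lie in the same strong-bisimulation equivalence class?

Answer: NOT BISIMILAR

Analysis:
Refine partition for ~:
  round 0: {{0,1,2,3,4}}
  round 1: {{0},{1,4},{2},{3}}
  round 2: {{0},{1},{2},{3},{4}}
Fixed point at round 3; 5 class(es).
4∈{4}, 1∈{1}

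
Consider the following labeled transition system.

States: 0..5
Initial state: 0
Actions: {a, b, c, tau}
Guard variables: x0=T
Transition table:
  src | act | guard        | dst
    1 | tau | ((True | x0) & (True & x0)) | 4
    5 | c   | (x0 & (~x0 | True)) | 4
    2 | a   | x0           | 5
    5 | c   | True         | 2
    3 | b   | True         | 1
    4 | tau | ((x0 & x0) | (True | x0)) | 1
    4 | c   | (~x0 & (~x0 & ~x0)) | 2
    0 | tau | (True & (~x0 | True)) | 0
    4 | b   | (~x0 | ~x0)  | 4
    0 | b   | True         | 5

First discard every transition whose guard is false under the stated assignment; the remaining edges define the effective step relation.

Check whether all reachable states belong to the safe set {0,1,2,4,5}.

Inv-set: {0,1,2,4,5}
R = {0,1,2,4,5}
  0: safe
  1: safe
  2: safe
  4: safe
  5: safe

Answer: INVARIANT HOLDS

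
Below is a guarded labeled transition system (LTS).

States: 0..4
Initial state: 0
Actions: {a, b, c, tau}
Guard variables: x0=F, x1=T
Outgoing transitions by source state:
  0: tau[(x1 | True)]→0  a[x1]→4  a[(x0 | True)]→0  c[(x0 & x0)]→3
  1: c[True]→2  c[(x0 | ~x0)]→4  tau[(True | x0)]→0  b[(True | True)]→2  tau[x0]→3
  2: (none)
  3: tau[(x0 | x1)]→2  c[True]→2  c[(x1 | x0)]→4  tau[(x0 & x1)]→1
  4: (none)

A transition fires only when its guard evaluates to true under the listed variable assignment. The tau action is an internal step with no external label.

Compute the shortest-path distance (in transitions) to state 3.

Answer: UNREACHABLE

Analysis:
Breadth-first toward 3:
  depth 0: {0}
  depth 1: {4}
3 never appears.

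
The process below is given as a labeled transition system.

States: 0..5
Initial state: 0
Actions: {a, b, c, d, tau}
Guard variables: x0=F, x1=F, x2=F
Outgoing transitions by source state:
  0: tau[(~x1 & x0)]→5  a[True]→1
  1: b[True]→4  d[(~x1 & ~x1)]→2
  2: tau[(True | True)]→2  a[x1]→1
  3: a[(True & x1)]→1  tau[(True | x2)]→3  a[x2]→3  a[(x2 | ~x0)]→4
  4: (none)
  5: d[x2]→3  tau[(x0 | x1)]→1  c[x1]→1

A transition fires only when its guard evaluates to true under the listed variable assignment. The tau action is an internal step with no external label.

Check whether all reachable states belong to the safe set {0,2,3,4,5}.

Answer: INVARIANT VIOLATED at state 1

Working:
Allowed set {0,2,3,4,5}
R = {0,1,2,4}
  0: ok
  1: outside
  2: ok
  4: ok
witness against invariant: a → 1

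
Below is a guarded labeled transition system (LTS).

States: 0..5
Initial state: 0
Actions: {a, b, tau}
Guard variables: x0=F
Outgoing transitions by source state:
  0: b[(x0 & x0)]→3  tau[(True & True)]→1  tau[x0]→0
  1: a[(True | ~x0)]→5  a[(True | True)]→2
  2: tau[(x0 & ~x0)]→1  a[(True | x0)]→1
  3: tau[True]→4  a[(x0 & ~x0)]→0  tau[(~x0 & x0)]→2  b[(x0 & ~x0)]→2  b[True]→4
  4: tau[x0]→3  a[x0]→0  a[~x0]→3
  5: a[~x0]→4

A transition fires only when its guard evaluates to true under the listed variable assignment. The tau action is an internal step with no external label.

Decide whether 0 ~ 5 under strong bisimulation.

Answer: NOT BISIMILAR

Analysis:
Compute ~ classes (split until stable):
  round 0: {{0,1,2,3,4,5}}
  round 1: {{0},{1,2,4,5},{3}}
  round 2: {{0},{1,2,5},{3},{4}}
  round 3: {{0},{1,2},{3},{4},{5}}
  round 4: {{0},{1},{2},{3},{4},{5}}
stable after 5 split(s): 6 block(s)
class of 0: {0}; class of 5: {5}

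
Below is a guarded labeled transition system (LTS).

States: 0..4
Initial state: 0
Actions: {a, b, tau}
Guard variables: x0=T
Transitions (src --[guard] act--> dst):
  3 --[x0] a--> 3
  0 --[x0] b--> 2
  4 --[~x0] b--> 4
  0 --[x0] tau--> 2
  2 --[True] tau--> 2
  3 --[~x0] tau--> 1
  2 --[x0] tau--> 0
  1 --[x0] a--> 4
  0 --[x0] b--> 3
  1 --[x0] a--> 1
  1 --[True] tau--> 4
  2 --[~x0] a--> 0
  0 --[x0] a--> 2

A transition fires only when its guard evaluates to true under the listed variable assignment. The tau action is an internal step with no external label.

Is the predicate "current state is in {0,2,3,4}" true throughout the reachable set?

Answer: INVARIANT HOLDS

Working:
Safe = {0,2,3,4}
Reachable = {0,2,3}
  0: ✓
  2: ✓
  3: ✓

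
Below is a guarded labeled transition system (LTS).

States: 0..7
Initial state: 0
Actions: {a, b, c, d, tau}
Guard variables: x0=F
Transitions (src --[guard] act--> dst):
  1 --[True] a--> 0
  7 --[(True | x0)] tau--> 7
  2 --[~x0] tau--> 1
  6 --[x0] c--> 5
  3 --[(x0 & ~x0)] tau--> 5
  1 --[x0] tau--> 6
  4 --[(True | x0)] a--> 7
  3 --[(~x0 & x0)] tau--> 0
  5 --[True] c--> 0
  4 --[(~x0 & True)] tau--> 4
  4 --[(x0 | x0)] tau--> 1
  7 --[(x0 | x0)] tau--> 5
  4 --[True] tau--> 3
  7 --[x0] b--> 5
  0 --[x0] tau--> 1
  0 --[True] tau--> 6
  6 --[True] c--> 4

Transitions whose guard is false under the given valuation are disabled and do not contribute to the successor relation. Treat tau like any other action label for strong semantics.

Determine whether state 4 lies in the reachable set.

Answer: REACHABLE

Working:
After dropping false guards: 9 live edges.
depth 0: {0}
depth 1: {6}  total {0,6}
depth 2: {4}  total {0,4,6}
depth 3: {3,7}  total {0,3,4,6,7}
R = {0,3,4,6,7}
witness 4: tau·c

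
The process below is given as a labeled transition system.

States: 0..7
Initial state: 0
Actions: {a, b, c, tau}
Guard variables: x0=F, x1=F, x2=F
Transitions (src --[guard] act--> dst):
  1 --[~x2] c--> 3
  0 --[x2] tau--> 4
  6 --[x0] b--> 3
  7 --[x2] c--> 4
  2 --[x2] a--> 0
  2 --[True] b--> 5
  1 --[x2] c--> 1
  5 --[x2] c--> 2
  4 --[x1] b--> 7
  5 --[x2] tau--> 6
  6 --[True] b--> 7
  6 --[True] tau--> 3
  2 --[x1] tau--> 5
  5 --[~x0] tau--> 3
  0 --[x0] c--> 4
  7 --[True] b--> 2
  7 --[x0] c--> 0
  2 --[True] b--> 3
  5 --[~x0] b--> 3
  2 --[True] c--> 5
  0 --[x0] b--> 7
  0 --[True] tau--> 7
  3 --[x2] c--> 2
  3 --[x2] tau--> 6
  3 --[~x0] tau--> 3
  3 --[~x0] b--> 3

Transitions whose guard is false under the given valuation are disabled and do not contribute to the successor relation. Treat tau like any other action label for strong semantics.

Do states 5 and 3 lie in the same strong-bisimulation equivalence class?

Bisimulation quotient by refinement:
  round 0: {{0,1,2,3,4,5,6,7}}
  round 1: {{0},{1},{2},{3,5,6},{4},{7}}
  round 2: {{0},{1},{2},{3,5},{4},{6},{7}}
stable after 3 split(s): 7 block(s)
[5]={3,5}  [3]={3,5}

Answer: BISIMILAR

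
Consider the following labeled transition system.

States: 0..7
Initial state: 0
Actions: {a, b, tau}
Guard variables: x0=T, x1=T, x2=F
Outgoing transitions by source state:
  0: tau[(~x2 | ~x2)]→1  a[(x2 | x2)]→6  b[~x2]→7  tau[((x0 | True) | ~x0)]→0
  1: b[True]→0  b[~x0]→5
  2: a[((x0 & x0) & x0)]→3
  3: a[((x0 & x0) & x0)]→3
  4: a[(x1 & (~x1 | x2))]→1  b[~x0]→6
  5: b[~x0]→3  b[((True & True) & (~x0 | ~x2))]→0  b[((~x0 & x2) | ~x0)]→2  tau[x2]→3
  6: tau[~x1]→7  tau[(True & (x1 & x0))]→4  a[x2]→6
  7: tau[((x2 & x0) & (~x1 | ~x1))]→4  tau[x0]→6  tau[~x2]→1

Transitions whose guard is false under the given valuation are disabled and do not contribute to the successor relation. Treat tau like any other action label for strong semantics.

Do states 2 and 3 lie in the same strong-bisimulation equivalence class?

Refine partition for ~:
  P[0] = {{0,1,2,3,4,5,6,7}}
  P[1] = {{0},{1,5},{2,3},{4},{6,7}}
  P[2] = {{0},{1,5},{2,3},{4},{6},{7}}
6 equivalence class(es) (converged in 3)
class of 2: {2,3}; class of 3: {2,3}

Answer: BISIMILAR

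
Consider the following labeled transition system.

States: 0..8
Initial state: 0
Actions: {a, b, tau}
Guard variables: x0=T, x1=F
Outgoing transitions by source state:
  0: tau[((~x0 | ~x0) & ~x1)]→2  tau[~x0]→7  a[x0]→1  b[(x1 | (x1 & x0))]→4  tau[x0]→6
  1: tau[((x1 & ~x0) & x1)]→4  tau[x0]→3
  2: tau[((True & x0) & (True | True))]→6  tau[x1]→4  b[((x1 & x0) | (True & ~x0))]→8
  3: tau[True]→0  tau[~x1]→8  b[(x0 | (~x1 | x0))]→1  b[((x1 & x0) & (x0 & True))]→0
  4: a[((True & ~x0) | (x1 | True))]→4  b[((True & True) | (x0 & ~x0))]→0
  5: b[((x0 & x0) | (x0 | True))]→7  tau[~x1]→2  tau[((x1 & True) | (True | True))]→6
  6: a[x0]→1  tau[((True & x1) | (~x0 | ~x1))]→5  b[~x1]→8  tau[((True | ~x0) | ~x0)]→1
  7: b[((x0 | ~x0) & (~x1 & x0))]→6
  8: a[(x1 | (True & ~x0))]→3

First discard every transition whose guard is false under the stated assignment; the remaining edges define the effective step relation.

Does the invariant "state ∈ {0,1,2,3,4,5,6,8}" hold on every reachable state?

Inv-set: {0,1,2,3,4,5,6,8}
Reach set: {0,1,2,3,5,6,7,8}
  0: safe
  1: safe
  2: safe
  3: safe
  5: safe
  6: safe
  7: ✗ unsafe
  8: safe
witness against invariant: tau·tau·b → 7

Answer: INVARIANT VIOLATED at state 7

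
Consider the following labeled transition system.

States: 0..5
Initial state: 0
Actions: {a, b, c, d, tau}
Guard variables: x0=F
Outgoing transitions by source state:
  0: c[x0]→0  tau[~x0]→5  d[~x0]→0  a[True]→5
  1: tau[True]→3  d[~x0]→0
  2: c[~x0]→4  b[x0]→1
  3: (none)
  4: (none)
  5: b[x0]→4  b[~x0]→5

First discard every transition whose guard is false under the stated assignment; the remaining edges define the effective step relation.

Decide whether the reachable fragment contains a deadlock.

Reachable = {0,5}
  0: a→5  d→0  tau→5  [3 exit(s)]
  5: b→5  [1 exit(s)]

Answer: DEADLOCK-FREE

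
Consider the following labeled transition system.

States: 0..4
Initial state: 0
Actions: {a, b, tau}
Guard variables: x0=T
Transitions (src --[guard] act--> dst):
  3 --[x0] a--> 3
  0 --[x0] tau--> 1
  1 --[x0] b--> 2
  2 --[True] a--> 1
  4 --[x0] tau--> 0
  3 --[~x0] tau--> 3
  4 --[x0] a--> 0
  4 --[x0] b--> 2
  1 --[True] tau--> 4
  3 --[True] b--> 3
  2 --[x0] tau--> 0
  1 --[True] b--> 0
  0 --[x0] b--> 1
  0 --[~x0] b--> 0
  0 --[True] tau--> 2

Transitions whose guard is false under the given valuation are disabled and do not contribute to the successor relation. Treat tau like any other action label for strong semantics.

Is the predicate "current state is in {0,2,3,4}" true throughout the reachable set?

Inv-set: {0,2,3,4}
R = {0,1,2,4}
  0: safe
  1: VIOLATES
  2: safe
  4: safe
witness against invariant: tau → 1

Answer: INVARIANT VIOLATED at state 1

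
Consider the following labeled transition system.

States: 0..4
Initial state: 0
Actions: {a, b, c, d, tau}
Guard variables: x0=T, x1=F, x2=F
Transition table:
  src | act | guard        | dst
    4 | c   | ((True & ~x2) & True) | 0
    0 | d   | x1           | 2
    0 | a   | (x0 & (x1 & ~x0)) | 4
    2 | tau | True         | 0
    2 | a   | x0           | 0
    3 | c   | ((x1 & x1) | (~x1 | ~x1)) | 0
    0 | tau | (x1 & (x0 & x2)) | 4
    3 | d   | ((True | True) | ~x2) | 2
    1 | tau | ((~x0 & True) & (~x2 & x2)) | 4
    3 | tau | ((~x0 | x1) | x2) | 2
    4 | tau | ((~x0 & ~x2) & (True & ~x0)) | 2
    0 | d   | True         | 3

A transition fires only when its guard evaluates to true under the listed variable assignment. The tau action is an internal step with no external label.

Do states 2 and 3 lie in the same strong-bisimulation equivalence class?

Refine partition for ~:
  P[0] = {{0,1,2,3,4}}
  P[1] = {{0},{1},{2},{3},{4}}
stable after 2 split(s): 5 block(s)
class of 2: {2}; class of 3: {3}

Answer: NOT BISIMILAR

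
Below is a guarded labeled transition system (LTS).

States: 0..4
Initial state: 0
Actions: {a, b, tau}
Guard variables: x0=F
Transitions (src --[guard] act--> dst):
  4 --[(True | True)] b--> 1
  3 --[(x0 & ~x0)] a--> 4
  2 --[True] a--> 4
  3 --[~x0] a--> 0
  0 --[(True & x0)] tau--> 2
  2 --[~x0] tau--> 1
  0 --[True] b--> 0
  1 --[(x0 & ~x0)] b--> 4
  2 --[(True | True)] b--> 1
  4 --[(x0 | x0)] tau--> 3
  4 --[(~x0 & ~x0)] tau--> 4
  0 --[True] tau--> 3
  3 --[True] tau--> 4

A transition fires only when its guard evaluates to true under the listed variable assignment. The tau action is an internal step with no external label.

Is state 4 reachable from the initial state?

Answer: REACHABLE

Working:
9 transition(s) survive guard evaluation.
Layer 0: {0}
Layer 1: {3}  total {0,3}
Layer 2: {4}  total {0,3,4}
Layer 3: {1}  total {0,1,3,4}
Reach set: {0,1,3,4}
witness 4: tau·tau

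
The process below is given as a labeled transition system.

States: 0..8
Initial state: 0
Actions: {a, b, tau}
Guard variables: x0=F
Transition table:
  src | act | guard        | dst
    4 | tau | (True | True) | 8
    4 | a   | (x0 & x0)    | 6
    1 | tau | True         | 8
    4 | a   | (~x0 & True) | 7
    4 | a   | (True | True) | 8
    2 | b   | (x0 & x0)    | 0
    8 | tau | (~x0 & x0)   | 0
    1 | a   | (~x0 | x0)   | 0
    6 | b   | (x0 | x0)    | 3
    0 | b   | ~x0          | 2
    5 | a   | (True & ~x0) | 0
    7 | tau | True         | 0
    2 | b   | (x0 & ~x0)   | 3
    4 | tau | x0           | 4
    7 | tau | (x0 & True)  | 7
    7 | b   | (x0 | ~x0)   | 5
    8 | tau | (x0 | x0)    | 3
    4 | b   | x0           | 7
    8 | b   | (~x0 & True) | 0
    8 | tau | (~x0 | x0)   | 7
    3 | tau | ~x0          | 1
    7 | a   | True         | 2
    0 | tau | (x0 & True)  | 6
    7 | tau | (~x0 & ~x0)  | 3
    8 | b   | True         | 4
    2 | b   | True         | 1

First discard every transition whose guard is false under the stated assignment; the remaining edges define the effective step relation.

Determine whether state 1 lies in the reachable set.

Answer: REACHABLE

Working:
After dropping false guards: 16 live edges.
L0 = {0}
L1 = {2}  now seen {0,2}
L2 = {1}  now seen {0,1,2}
L3 = {8}  now seen {0,1,2,8}
L4 = {4,7}  now seen {0,1,2,4,7,8}
L5 = {3,5}  now seen {0,1,2,3,4,5,7,8}
Reach set: {0,1,2,3,4,5,7,8}
witness 1: b·b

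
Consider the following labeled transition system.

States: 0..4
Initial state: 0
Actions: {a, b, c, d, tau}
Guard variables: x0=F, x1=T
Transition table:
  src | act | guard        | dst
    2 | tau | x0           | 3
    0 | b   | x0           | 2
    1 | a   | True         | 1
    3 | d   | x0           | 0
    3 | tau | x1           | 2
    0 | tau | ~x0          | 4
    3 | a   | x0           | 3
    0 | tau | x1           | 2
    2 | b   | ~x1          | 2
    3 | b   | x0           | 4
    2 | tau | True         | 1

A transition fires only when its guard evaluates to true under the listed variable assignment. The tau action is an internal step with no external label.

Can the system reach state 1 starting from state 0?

Answer: REACHABLE

Working:
5 transition(s) survive guard evaluation.
depth 0: {0}
depth 1: {2,4}  total {0,2,4}
depth 2: {1}  total {0,1,2,4}
Reach set: {0,1,2,4}
witness 1: tau·tau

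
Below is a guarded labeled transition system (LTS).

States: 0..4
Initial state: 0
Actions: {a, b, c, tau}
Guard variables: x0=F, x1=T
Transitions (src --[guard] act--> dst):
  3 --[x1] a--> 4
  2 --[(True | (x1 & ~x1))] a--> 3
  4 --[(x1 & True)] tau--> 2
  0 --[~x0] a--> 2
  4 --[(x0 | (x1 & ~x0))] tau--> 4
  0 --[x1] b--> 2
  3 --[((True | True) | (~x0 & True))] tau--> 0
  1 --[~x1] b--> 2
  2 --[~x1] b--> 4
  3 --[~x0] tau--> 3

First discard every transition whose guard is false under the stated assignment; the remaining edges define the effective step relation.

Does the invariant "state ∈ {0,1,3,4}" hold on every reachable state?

Inv-set: {0,1,3,4}
R = {0,2,3,4}
  0: safe
  2: VIOLATES
  3: safe
  4: safe
reach 2 via a — violates

Answer: INVARIANT VIOLATED at state 2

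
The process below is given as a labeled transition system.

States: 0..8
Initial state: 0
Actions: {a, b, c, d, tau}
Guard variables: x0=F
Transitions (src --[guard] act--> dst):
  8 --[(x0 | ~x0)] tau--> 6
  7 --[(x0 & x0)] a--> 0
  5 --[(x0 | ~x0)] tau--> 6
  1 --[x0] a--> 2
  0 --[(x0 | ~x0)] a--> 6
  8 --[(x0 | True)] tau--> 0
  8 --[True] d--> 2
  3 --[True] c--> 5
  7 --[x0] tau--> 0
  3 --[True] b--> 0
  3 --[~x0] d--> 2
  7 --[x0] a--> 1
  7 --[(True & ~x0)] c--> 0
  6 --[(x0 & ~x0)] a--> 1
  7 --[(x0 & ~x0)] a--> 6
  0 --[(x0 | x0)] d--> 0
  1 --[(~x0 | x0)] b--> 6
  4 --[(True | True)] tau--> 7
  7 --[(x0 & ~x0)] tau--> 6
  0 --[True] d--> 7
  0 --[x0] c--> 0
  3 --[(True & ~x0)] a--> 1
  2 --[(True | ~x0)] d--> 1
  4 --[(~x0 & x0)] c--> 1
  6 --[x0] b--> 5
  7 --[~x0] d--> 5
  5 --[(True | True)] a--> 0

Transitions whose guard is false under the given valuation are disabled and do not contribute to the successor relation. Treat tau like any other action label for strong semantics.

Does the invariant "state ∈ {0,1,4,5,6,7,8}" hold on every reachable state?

Answer: INVARIANT HOLDS

Analysis:
Inv-set: {0,1,4,5,6,7,8}
R = {0,5,6,7}
  0: ✓
  5: ✓
  6: ✓
  7: ✓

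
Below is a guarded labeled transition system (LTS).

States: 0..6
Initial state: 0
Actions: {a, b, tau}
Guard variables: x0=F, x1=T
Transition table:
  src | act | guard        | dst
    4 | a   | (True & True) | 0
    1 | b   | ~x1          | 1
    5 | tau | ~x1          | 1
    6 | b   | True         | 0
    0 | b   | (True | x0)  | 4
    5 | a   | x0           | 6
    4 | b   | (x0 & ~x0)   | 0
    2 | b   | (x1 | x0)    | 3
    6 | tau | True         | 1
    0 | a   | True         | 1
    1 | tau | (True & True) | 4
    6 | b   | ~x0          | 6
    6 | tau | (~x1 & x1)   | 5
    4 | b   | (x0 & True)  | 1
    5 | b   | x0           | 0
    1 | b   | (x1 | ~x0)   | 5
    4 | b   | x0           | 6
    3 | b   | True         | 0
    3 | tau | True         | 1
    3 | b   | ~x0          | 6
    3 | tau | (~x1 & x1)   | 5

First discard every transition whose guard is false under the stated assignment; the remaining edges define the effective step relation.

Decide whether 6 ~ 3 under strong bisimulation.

Bisimulation quotient by refinement:
  round 0: {{0,1,2,3,4,5,6}}
  round 1: {{0},{1,3,6},{2},{4},{5}}
  round 2: {{0},{1},{2},{3,6},{4},{5}}
stable after 3 split(s): 6 block(s)
[6]={3,6}  [3]={3,6}

Answer: BISIMILAR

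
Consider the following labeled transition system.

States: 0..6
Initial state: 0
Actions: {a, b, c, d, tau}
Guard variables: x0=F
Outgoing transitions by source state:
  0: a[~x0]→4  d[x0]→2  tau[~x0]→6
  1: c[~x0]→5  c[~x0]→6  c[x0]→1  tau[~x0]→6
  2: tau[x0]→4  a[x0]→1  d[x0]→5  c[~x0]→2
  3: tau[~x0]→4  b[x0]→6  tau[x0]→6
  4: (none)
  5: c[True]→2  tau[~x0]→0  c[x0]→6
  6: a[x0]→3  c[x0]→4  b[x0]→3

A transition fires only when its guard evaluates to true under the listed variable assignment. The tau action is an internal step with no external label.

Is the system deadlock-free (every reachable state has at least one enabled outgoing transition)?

Answer: DEADLOCK at state 4

Analysis:
R = {0,4,6}
  0: a→4  tau→6  [deg 2]
  4: ∅  [deadlock]
  6: ∅  [deadlock]
trace reaching 4: a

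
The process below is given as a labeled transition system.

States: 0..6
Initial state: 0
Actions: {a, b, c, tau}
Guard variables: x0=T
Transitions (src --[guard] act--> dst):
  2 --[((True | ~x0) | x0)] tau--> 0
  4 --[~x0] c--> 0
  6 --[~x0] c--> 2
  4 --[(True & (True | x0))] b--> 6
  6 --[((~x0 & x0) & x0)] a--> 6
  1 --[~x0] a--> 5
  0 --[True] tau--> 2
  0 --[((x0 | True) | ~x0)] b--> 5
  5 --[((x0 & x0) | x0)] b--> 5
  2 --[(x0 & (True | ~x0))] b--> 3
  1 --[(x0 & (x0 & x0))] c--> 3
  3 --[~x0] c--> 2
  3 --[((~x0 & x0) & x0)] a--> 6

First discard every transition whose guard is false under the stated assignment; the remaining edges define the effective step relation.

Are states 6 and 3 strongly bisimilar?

Answer: BISIMILAR

Trace:
Compute ~ classes (split until stable):
  P[0] = {{0,1,2,3,4,5,6}}
  P[1] = {{0,2},{1},{3,6},{4,5}}
  P[2] = {{0},{1},{2},{3,6},{4},{5}}
stable after 3 split(s): 6 block(s)
[6]={3,6}  [3]={3,6}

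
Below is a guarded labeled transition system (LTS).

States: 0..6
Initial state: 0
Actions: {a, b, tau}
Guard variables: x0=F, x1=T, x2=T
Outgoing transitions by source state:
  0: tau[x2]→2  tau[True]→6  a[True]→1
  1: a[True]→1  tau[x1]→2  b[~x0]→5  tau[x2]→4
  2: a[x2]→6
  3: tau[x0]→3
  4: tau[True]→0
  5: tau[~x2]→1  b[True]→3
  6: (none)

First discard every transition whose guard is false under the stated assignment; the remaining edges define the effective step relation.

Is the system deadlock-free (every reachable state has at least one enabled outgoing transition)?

R = {0,1,2,3,4,5,6}
  0: a→1  tau→2  tau→6  [3 exit(s)]
  1: a→1  b→5  tau→2  tau→4  [4 exit(s)]
  2: a→6  [1 exit(s)]
  3: ∅  [STUCK]
  4: tau→0  [1 exit(s)]
  5: b→3  [1 exit(s)]
  6: ∅  [STUCK]
witness 3: a·b·b

Answer: DEADLOCK at state 3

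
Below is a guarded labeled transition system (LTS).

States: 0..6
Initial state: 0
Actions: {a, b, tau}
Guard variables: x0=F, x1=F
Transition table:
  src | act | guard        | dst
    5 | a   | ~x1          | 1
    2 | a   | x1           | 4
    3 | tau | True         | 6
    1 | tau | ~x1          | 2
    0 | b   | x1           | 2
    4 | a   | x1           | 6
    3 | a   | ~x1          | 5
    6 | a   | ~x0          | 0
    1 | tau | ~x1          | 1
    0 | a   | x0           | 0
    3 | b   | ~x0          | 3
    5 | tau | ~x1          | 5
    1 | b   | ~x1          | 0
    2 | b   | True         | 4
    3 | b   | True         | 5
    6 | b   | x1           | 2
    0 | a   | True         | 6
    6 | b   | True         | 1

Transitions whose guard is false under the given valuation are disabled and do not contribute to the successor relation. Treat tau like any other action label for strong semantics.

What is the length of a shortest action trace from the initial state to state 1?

BFS to 1:
  depth 0: {0}
  depth 1: {6}
  depth 2: {1}
first hit 1 at d=2 via a·b

Answer: 2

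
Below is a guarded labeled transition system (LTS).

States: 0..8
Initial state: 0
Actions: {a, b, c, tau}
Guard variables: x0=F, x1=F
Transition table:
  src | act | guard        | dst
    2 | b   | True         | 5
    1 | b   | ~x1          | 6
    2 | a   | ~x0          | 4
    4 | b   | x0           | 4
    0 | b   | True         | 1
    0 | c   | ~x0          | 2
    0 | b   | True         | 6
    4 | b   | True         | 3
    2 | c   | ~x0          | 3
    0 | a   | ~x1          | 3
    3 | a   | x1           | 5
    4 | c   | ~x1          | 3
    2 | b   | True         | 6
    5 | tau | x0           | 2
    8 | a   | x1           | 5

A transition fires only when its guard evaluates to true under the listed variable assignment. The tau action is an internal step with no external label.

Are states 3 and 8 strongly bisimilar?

Answer: BISIMILAR

Working:
Compute ~ classes (split until stable):
  P[0] = {{0,1,2,3,4,5,6,7,8}}
  P[1] = {{0,2},{1},{3,5,6,7,8},{4}}
  P[2] = {{0},{1},{2},{3,5,6,7,8},{4}}
stable after 3 split(s): 5 block(s)
3∈{3,5,6,7,8}, 8∈{3,5,6,7,8}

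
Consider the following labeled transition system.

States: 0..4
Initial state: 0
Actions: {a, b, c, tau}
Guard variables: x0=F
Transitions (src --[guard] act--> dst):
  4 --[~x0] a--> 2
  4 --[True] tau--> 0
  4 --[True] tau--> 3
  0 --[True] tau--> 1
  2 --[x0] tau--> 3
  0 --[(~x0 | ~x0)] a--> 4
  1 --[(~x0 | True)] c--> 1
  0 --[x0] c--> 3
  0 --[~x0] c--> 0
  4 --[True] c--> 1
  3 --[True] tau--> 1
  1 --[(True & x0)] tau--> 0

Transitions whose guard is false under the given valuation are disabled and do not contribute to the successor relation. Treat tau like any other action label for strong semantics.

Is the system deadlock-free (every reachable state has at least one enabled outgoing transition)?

Reach set: {0,1,2,3,4}
  0: a→4  c→0  tau→1  [3 out]
  1: c→1  [1 out]
  2: ∅  [no exit]
  3: tau→1  [1 out]
  4: a→2  c→1  tau→0  tau→3  [4 out]
Path to 2: a·a

Answer: DEADLOCK at state 2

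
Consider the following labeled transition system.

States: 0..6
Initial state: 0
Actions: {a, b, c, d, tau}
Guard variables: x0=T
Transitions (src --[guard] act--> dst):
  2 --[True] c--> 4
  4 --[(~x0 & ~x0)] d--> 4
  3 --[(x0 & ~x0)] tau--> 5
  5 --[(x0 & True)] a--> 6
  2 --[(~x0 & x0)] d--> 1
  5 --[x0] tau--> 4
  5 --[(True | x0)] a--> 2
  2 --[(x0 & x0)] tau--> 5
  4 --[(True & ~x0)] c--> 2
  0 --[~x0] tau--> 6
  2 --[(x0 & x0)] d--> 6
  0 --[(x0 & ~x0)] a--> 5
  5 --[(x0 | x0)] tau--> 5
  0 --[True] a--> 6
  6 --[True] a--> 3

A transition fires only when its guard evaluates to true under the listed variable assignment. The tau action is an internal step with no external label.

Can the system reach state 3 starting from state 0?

Answer: REACHABLE

Trace:
After dropping false guards: 9 live edges.
Layer 0: {0}
Layer 1: {6}  cumulative {0,6}
Layer 2: {3}  cumulative {0,3,6}
Reach set: {0,3,6}
trace reaching 3: a·a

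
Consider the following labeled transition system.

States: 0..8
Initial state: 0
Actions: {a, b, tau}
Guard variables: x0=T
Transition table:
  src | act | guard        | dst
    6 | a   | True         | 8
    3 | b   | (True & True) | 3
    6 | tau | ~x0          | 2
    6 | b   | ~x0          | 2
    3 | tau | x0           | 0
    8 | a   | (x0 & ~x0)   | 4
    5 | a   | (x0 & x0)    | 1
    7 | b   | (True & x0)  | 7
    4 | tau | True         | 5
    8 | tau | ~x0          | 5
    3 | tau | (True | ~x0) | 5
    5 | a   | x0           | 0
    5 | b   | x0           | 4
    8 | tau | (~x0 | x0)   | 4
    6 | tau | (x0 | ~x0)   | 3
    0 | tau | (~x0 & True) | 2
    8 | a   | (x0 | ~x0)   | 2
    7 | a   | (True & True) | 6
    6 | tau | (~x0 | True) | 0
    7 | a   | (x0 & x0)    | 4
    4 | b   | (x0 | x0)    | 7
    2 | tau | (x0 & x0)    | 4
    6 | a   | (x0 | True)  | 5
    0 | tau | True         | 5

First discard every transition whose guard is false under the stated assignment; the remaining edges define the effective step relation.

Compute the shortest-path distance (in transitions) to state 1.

Answer: 2

Trace:
Layered search for 1:
  Layer 0: {0}
  Layer 1: {5}
  Layer 2: {1,4}
first hit 1 at d=2 via tau·a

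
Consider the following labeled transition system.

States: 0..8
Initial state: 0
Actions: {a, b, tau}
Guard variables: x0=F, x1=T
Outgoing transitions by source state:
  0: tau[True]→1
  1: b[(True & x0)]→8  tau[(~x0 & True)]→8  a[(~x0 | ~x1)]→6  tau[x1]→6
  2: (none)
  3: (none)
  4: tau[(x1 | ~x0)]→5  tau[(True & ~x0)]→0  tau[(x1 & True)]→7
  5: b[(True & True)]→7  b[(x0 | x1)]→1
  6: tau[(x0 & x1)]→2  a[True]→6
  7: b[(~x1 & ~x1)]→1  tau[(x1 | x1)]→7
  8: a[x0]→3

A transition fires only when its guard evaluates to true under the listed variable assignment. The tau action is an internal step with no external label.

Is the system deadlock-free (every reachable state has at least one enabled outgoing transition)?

Answer: DEADLOCK at state 8

Working:
R = {0,1,6,8}
  0: tau→1  [deg 1]
  1: a→6  tau→6  tau→8  [deg 3]
  6: a→6  [deg 1]
  8: ∅  [no exit]
witness 8: tau·tau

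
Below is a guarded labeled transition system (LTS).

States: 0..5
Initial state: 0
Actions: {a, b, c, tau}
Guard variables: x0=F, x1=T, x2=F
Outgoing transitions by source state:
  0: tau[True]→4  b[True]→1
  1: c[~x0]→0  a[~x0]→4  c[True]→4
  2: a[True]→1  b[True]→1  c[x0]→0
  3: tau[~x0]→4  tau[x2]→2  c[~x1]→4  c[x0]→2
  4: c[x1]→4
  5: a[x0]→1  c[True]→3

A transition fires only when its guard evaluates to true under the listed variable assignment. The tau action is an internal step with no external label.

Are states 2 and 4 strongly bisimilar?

Refine partition for ~:
  round 0: {{0,1,2,3,4,5}}
  round 1: {{0},{1},{2},{3},{4,5}}
  round 2: {{0},{1},{2},{3},{4},{5}}
Fixed point at round 3; 6 class(es).
2∈{2}, 4∈{4}

Answer: NOT BISIMILAR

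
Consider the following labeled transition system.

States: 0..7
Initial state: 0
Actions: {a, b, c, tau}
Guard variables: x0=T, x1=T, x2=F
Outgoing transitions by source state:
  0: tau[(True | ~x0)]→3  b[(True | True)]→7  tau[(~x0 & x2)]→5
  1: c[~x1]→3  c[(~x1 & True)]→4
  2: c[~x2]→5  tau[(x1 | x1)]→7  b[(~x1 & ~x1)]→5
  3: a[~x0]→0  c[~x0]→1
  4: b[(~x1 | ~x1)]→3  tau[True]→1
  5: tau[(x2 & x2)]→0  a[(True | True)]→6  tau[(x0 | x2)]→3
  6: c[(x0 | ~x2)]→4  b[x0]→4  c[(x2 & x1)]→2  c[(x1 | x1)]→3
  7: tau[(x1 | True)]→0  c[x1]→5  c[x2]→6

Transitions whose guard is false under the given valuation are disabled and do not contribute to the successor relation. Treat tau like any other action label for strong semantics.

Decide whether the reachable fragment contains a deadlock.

Reach set: {0,1,3,4,5,6,7}
  0: b→7  tau→3  [2 out]
  1: ∅  [no exit]
  3: ∅  [no exit]
  4: tau→1  [1 out]
  5: a→6  tau→3  [2 out]
  6: b→4  c→3  c→4  [3 out]
  7: c→5  tau→0  [2 out]
Path to 1: b·c·a·c·tau

Answer: DEADLOCK at state 1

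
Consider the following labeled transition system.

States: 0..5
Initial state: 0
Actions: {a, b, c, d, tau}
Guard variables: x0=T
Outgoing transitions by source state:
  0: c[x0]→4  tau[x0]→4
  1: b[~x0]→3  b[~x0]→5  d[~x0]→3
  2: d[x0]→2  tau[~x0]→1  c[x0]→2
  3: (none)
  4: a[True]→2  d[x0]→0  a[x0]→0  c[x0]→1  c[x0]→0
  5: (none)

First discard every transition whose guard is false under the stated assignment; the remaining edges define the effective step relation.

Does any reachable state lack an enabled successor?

Answer: DEADLOCK at state 1

Working:
Reachable = {0,1,2,4}
  0: c→4  tau→4  [deg 2]
  1: ∅  [no exit]
  2: c→2  d→2  [deg 2]
  4: a→0  a→2  c→0  c→1  d→0  [deg 5]
trace reaching 1: c·c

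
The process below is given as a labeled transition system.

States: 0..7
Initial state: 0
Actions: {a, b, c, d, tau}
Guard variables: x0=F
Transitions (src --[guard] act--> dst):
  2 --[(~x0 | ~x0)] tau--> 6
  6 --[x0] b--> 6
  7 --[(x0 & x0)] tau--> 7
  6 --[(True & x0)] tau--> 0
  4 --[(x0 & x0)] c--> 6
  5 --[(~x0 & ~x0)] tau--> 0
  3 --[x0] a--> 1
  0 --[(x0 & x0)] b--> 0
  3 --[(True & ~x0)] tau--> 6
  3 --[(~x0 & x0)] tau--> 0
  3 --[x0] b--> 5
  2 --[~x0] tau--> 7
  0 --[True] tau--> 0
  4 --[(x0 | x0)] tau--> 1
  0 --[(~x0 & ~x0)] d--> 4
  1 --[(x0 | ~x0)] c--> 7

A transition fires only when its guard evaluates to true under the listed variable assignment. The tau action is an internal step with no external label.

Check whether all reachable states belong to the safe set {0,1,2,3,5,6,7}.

Safe = {0,1,2,3,5,6,7}
Reach set: {0,4}
  0: safe
  4: outside
reach 4 via d — violates

Answer: INVARIANT VIOLATED at state 4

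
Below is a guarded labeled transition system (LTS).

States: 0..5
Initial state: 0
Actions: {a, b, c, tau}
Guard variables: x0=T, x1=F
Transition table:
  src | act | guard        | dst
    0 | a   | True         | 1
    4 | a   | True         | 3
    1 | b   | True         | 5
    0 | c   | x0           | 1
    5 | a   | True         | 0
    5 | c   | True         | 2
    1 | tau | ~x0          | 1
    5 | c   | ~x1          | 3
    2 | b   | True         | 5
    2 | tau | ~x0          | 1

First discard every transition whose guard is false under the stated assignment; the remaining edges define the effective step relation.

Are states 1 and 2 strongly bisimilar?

Compute ~ classes (split until stable):
  P[0] = {{0,1,2,3,4,5}}
  P[1] = {{0,5},{1,2},{3},{4}}
  P[2] = {{0},{1,2},{3},{4},{5}}
stable after 3 split(s): 5 block(s)
[1]={1,2}  [2]={1,2}

Answer: BISIMILAR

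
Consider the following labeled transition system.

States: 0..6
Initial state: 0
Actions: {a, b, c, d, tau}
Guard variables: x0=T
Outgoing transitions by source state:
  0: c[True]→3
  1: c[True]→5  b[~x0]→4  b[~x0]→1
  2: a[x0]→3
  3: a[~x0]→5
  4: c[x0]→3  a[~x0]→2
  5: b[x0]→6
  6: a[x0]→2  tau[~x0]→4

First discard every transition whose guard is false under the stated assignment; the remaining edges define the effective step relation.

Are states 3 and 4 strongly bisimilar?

Refine partition for ~:
  round 0: {{0,1,2,3,4,5,6}}
  round 1: {{0,1,4},{2,6},{3},{5}}
  round 2: {{0,4},{1},{2},{3},{5},{6}}
6 equivalence class(es) (converged in 3)
[3]={3}  [4]={0,4}

Answer: NOT BISIMILAR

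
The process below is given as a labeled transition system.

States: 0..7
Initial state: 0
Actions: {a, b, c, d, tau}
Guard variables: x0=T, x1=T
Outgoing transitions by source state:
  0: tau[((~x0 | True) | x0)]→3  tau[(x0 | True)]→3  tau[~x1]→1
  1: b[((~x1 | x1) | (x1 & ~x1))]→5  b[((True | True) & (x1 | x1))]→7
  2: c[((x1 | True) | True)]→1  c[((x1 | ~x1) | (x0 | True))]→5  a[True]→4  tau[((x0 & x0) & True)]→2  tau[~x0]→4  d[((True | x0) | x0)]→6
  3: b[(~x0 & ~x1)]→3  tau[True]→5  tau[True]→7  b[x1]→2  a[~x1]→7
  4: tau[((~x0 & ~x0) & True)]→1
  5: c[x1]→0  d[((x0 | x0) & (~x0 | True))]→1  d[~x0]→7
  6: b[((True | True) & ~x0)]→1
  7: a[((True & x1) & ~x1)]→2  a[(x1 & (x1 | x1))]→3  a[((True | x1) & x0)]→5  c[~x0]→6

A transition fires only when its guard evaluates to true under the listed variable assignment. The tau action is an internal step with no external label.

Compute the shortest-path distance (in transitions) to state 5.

Answer: 2

Trace:
BFS to 5:
  Layer 0: {0}
  Layer 1: {3}
  Layer 2: {2,5,7}
first hit 5 at d=2 via tau·tau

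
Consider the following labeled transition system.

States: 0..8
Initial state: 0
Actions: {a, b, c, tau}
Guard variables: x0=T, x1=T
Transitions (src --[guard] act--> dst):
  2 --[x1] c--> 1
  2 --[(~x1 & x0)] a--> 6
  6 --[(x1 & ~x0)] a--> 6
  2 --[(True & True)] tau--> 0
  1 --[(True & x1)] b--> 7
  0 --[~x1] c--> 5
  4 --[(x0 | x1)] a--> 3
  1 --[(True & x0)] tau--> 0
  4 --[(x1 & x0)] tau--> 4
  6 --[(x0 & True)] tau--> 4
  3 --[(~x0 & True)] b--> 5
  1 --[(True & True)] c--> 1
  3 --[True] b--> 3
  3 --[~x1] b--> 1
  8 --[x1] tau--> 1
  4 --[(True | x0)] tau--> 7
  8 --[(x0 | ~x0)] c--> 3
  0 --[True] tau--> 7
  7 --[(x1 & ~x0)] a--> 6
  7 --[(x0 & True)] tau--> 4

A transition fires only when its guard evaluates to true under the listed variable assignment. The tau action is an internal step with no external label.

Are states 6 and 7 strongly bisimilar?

Answer: BISIMILAR

Analysis:
Refine partition for ~:
  π0 = {{0,1,2,3,4,5,6,7,8}}
  π1 = {{0,6,7},{1},{2,8},{3},{4},{5}}
  π2 = {{0},{1},{2},{3},{4},{5},{6,7},{8}}
8 equivalence class(es) (converged in 3)
6∈{6,7}, 7∈{6,7}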